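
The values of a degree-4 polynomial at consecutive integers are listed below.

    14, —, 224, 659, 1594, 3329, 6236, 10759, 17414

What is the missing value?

Using the last 7 terms:
435  935  1735  2907  4523  6655
500  800  1172  1616  2132
300  372  444  516
72  72  72
Constant fourth difference = 72.
Extend backward: 300 − 72 = 228;  500 − 228 = 272;  435 − 272 = 163;  224 − 163 = 61

61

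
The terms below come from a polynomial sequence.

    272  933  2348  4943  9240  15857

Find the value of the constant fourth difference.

First differences: 661, 1415, 2595, 4297, 6617
Second differences: 754, 1180, 1702, 2320
Third differences: 426, 522, 618
Fourth differences: 96, 96

96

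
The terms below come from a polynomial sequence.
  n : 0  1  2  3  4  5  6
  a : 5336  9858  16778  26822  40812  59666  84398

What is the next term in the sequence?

First differences: 4522, 6920, 10044, 13990, 18854, 24732
Second differences: 2398, 3124, 3946, 4864, 5878
Third differences: 726, 822, 918, 1014
Fourth differences: 96, 96, 96
Fourth differences constant at 96.
1014 + 96 = 1110;  5878 + 1110 = 6988;  24732 + 6988 = 31720;  84398 + 31720 = 116118

116118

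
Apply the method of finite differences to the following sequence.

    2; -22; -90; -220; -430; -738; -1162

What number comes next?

-1720

Δ: -24, -68, -130, -210, -308, -424
Δ²: -44, -62, -80, -98, -116
Δ³: -18, -18, -18, -18
Third differences constant at -18.
-116 − 18 = -134;  -424 − 134 = -558;  -1162 − 558 = -1720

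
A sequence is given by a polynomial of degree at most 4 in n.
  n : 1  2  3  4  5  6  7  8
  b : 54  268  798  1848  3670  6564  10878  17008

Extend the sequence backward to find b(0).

0

First differences: 214, 530, 1050, 1822, 2894, 4314, 6130
Second differences: 316, 520, 772, 1072, 1420, 1816
Third differences: 204, 252, 300, 348, 396
Fourth differences: 48, 48, 48, 48
The fourth differences are constant at 48.
Work back: 204 − 48 = 156;  316 − 156 = 160;  214 − 160 = 54;  54 − 54 = 0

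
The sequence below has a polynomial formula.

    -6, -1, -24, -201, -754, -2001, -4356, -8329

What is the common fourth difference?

Δ: 5, -23, -177, -553, -1247, -2355, -3973
Δ²: -28, -154, -376, -694, -1108, -1618
Δ³: -126, -222, -318, -414, -510
Δ⁴: -96, -96, -96, -96

-96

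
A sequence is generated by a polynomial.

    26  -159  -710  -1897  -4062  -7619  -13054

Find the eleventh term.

-65814

Δ: -185, -551, -1187, -2165, -3557, -5435
Δ²: -366, -636, -978, -1392, -1878
Δ³: -270, -342, -414, -486
Δ⁴: -72, -72, -72
Fourth differences constant at -72.
-486 − 72 = -558;  -1878 − 558 = -2436;  -5435 − 2436 = -7871;  -13054 − 7871 = -20925
-558 − 72 = -630;  -2436 − 630 = -3066;  -7871 − 3066 = -10937;  -20925 − 10937 = -31862
-630 − 72 = -702;  -3066 − 702 = -3768;  -10937 − 3768 = -14705;  -31862 − 14705 = -46567
-702 − 72 = -774;  -3768 − 774 = -4542;  -14705 − 4542 = -19247;  -46567 − 19247 = -65814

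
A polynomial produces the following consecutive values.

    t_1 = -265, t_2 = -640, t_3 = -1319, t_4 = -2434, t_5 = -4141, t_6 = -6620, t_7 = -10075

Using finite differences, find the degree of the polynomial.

Δ: -375, -679, -1115, -1707, -2479, -3455
Δ²: -304, -436, -592, -772, -976
Δ³: -132, -156, -180, -204
Δ⁴: -24, -24, -24
The fourth differences are constant, so the polynomial has degree 4.

4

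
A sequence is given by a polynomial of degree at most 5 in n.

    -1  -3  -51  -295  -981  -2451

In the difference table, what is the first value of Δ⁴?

-96

D1: -2, -48, -244, -686, -1470
D2: -46, -196, -442, -784
D3: -150, -246, -342
D4: -96, -96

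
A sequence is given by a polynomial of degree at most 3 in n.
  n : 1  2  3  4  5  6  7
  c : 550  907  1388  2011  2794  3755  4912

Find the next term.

6283

D1: 357 , 481 , 623 , 783 , 961 , 1157
D2: 124 , 142 , 160 , 178 , 196
D3: 18 , 18 , 18 , 18
Third differences constant at 18.
196 + 18 = 214;  1157 + 214 = 1371;  4912 + 1371 = 6283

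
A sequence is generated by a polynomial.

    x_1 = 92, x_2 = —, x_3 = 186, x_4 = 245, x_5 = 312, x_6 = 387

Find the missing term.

Using the last 4 terms:
D1: 59  67  75
D2: 8  8
Constant second difference = 8.
Extend backward: 59 − 8 = 51;  186 − 51 = 135

135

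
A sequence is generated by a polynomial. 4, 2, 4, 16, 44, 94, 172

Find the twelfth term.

1192

First differences: -2, 2, 12, 28, 50, 78
Second differences: 4, 10, 16, 22, 28
Third differences: 6, 6, 6, 6
Constant third difference = 6, so extend:
28 + 6 = 34;  78 + 34 = 112;  172 + 112 = 284
34 + 6 = 40;  112 + 40 = 152;  284 + 152 = 436
40 + 6 = 46;  152 + 46 = 198;  436 + 198 = 634
46 + 6 = 52;  198 + 52 = 250;  634 + 250 = 884
52 + 6 = 58;  250 + 58 = 308;  884 + 308 = 1192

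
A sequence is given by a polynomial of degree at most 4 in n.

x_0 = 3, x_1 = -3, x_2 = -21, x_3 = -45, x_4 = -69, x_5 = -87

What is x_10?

Δ: -6, -18, -24, -24, -18
Δ²: -12, -6, 0, 6
Δ³: 6, 6, 6
Constant third difference = 6, so extend:
6 + 6 = 12;  -18 + 12 = -6;  -87 − 6 = -93
12 + 6 = 18;  -6 + 18 = 12;  -93 + 12 = -81
18 + 6 = 24;  12 + 24 = 36;  -81 + 36 = -45
24 + 6 = 30;  36 + 30 = 66;  -45 + 66 = 21
30 + 6 = 36;  66 + 36 = 102;  21 + 102 = 123

123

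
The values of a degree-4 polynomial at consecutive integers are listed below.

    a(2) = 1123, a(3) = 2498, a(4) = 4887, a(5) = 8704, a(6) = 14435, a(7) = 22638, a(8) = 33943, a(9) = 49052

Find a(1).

420

D1: 1375, 2389, 3817, 5731, 8203, 11305, 15109
D2: 1014, 1428, 1914, 2472, 3102, 3804
D3: 414, 486, 558, 630, 702
D4: 72, 72, 72, 72
The fourth differences are constant at 72.
Work back: 414 − 72 = 342;  1014 − 342 = 672;  1375 − 672 = 703;  1123 − 703 = 420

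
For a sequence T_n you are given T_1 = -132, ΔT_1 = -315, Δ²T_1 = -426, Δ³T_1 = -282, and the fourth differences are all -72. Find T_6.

-9147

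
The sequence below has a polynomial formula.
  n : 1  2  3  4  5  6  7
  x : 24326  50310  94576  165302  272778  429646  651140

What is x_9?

1363342

Δ: 25984, 44266, 70726, 107476, 156868, 221494
Δ²: 18282, 26460, 36750, 49392, 64626
Δ³: 8178, 10290, 12642, 15234
Δ⁴: 2112, 2352, 2592
Δ⁵: 240, 240
Fifth differences constant at 240.
2592 + 240 = 2832;  15234 + 2832 = 18066;  64626 + 18066 = 82692;  221494 + 82692 = 304186;  651140 + 304186 = 955326
2832 + 240 = 3072;  18066 + 3072 = 21138;  82692 + 21138 = 103830;  304186 + 103830 = 408016;  955326 + 408016 = 1363342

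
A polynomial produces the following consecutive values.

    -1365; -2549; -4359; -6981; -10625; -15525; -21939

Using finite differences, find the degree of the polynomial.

First differences: -1184, -1810, -2622, -3644, -4900, -6414
Second differences: -626, -812, -1022, -1256, -1514
Third differences: -186, -210, -234, -258
Fourth differences: -24, -24, -24
The fourth differences are constant, so the polynomial has degree 4.

4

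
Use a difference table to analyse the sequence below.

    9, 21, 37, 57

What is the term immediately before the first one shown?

1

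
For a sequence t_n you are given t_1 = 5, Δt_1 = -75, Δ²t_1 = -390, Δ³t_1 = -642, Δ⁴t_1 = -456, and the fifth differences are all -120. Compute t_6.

-13090

Build the table forward from the leading diagonal:
Δ⁵: -120  -120  -120  -120  -120  -120
Δ⁴: -456  -576  -696  -816  -936  -1056
Δ³: -642  -1098  -1674  -2370  -3186  -4122
Δ²: -390  -1032  -2130  -3804  -6174  -9360
Δ: -75  -465  -1497  -3627  -7431  -13605
t: 5  -70  -535  -2032  -5659  -13090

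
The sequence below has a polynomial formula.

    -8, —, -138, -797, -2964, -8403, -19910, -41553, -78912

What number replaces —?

-15

Using the last 7 terms:
First differences: -659, -2167, -5439, -11507, -21643, -37359
Second differences: -1508, -3272, -6068, -10136, -15716
Third differences: -1764, -2796, -4068, -5580
Fourth differences: -1032, -1272, -1512
Fifth differences: -240, -240
Constant fifth difference = -240.
Extend backward: -1032 + 240 = -792;  -1764 + 792 = -972;  -1508 + 972 = -536;  -659 + 536 = -123;  -138 + 123 = -15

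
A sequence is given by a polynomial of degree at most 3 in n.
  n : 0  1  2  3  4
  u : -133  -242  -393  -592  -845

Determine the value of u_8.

First differences: -109 , -151 , -199 , -253
Second differences: -42 , -48 , -54
Third differences: -6 , -6
The third differences are constant (-6).
-54 − 6 = -60;  -253 − 60 = -313;  -845 − 313 = -1158
-60 − 6 = -66;  -313 − 66 = -379;  -1158 − 379 = -1537
-66 − 6 = -72;  -379 − 72 = -451;  -1537 − 451 = -1988
-72 − 6 = -78;  -451 − 78 = -529;  -1988 − 529 = -2517

-2517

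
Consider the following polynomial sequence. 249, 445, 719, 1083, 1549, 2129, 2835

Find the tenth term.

Δ: 196 , 274 , 364 , 466 , 580 , 706
Δ²: 78 , 90 , 102 , 114 , 126
Δ³: 12 , 12 , 12 , 12
Constant third difference = 12, so extend:
126 + 12 = 138;  706 + 138 = 844;  2835 + 844 = 3679
138 + 12 = 150;  844 + 150 = 994;  3679 + 994 = 4673
150 + 12 = 162;  994 + 162 = 1156;  4673 + 1156 = 5829

5829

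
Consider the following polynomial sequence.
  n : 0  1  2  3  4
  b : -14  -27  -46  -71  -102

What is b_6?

Δ: -13  -19  -25  -31
Δ²: -6  -6  -6
The second differences are constant (-6).
-31 − 6 = -37;  -102 − 37 = -139
-37 − 6 = -43;  -139 − 43 = -182

-182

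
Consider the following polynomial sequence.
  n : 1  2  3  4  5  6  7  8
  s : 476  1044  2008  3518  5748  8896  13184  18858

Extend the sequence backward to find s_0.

178

D1: 568, 964, 1510, 2230, 3148, 4288, 5674
D2: 396, 546, 720, 918, 1140, 1386
D3: 150, 174, 198, 222, 246
D4: 24, 24, 24, 24
The fourth differences are constant at 24.
Work back: 150 − 24 = 126;  396 − 126 = 270;  568 − 270 = 298;  476 − 298 = 178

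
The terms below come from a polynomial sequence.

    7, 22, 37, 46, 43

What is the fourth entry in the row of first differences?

-3

Δ: 15, 15, 9, -3
Δ²: 0, -6, -12
Δ³: -6, -6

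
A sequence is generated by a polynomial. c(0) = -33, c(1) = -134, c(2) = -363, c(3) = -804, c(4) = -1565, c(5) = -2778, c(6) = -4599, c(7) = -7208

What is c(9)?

-15630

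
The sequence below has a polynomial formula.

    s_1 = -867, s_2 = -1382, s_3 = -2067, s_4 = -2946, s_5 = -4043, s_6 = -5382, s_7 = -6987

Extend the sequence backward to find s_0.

-498

-515  -685  -879  -1097  -1339  -1605
-170  -194  -218  -242  -266
-24  -24  -24  -24
The third differences are constant at -24.
Work back: -170 + 24 = -146;  -515 + 146 = -369;  -867 + 369 = -498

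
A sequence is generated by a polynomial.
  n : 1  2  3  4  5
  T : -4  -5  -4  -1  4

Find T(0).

-1

-1  1  3  5
2  2  2
The second differences are constant at 2.
Work back: -1 − 2 = -3;  -4 + 3 = -1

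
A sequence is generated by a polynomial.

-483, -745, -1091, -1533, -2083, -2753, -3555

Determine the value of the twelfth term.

-9965

-262  -346  -442  -550  -670  -802
-84  -96  -108  -120  -132
-12  -12  -12  -12
Constant third difference = -12, so extend:
-132 − 12 = -144;  -802 − 144 = -946;  -3555 − 946 = -4501
-144 − 12 = -156;  -946 − 156 = -1102;  -4501 − 1102 = -5603
-156 − 12 = -168;  -1102 − 168 = -1270;  -5603 − 1270 = -6873
-168 − 12 = -180;  -1270 − 180 = -1450;  -6873 − 1450 = -8323
-180 − 12 = -192;  -1450 − 192 = -1642;  -8323 − 1642 = -9965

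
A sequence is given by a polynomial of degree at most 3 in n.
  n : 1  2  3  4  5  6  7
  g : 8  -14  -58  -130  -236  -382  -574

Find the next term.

-22, -44, -72, -106, -146, -192
-22, -28, -34, -40, -46
-6, -6, -6, -6
The third differences are constant (-6).
-46 − 6 = -52;  -192 − 52 = -244;  -574 − 244 = -818

-818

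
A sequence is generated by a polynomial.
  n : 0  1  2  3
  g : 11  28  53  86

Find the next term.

127

17 , 25 , 33
8 , 8
Second differences constant at 8.
33 + 8 = 41;  86 + 41 = 127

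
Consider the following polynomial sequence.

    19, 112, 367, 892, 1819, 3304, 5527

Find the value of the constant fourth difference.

24

Δ: 93, 255, 525, 927, 1485, 2223
Δ²: 162, 270, 402, 558, 738
Δ³: 108, 132, 156, 180
Δ⁴: 24, 24, 24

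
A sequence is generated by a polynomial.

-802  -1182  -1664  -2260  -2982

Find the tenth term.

-8902

D1: -380  -482  -596  -722
D2: -102  -114  -126
D3: -12  -12
Constant third difference = -12, so extend:
-126 − 12 = -138;  -722 − 138 = -860;  -2982 − 860 = -3842
-138 − 12 = -150;  -860 − 150 = -1010;  -3842 − 1010 = -4852
-150 − 12 = -162;  -1010 − 162 = -1172;  -4852 − 1172 = -6024
-162 − 12 = -174;  -1172 − 174 = -1346;  -6024 − 1346 = -7370
-174 − 12 = -186;  -1346 − 186 = -1532;  -7370 − 1532 = -8902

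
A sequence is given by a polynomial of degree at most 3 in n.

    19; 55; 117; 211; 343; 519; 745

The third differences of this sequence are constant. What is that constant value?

D1: 36, 62, 94, 132, 176, 226
D2: 26, 32, 38, 44, 50
D3: 6, 6, 6, 6

6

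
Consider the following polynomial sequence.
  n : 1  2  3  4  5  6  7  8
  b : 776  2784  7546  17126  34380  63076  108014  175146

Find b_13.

1147796

Δ: 2008 , 4762 , 9580 , 17254 , 28696 , 44938 , 67132
Δ²: 2754 , 4818 , 7674 , 11442 , 16242 , 22194
Δ³: 2064 , 2856 , 3768 , 4800 , 5952
Δ⁴: 792 , 912 , 1032 , 1152
Δ⁵: 120 , 120 , 120
The fifth differences are constant (120).
1152 + 120 = 1272;  5952 + 1272 = 7224;  22194 + 7224 = 29418;  67132 + 29418 = 96550;  175146 + 96550 = 271696
1272 + 120 = 1392;  7224 + 1392 = 8616;  29418 + 8616 = 38034;  96550 + 38034 = 134584;  271696 + 134584 = 406280
1392 + 120 = 1512;  8616 + 1512 = 10128;  38034 + 10128 = 48162;  134584 + 48162 = 182746;  406280 + 182746 = 589026
1512 + 120 = 1632;  10128 + 1632 = 11760;  48162 + 11760 = 59922;  182746 + 59922 = 242668;  589026 + 242668 = 831694
1632 + 120 = 1752;  11760 + 1752 = 13512;  59922 + 13512 = 73434;  242668 + 73434 = 316102;  831694 + 316102 = 1147796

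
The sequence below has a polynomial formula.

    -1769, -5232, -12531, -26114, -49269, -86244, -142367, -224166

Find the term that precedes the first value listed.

First differences: -3463  -7299  -13583  -23155  -36975  -56123  -81799
Second differences: -3836  -6284  -9572  -13820  -19148  -25676
Third differences: -2448  -3288  -4248  -5328  -6528
Fourth differences: -840  -960  -1080  -1200
Fifth differences: -120  -120  -120
The fifth differences are constant at -120.
Work back: -840 + 120 = -720;  -2448 + 720 = -1728;  -3836 + 1728 = -2108;  -3463 + 2108 = -1355;  -1769 + 1355 = -414

-414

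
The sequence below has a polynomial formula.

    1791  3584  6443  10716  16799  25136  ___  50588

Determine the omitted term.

36219

Using the first 6 terms:
1793, 2859, 4273, 6083, 8337
1066, 1414, 1810, 2254
348, 396, 444
48, 48
Constant fourth difference = 48.
Extend forward: 444 + 48 = 492;  2254 + 492 = 2746;  8337 + 2746 = 11083;  25136 + 11083 = 36219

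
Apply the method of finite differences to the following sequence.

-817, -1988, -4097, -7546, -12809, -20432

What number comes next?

-31033

First differences: -1171, -2109, -3449, -5263, -7623
Second differences: -938, -1340, -1814, -2360
Third differences: -402, -474, -546
Fourth differences: -72, -72
The fourth differences are constant (-72).
-546 − 72 = -618;  -2360 − 618 = -2978;  -7623 − 2978 = -10601;  -20432 − 10601 = -31033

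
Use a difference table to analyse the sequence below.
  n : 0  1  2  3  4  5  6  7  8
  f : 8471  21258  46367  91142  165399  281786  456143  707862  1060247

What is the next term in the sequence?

D1: 12787  25109  44775  74257  116387  174357  251719  352385
D2: 12322  19666  29482  42130  57970  77362  100666
D3: 7344  9816  12648  15840  19392  23304
D4: 2472  2832  3192  3552  3912
D5: 360  360  360  360
Fifth differences constant at 360.
3912 + 360 = 4272;  23304 + 4272 = 27576;  100666 + 27576 = 128242;  352385 + 128242 = 480627;  1060247 + 480627 = 1540874

1540874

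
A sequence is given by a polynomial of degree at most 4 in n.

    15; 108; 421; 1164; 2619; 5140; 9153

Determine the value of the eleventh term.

D1: 93  313  743  1455  2521  4013
D2: 220  430  712  1066  1492
D3: 210  282  354  426
D4: 72  72  72
Fourth differences constant at 72.
426 + 72 = 498;  1492 + 498 = 1990;  4013 + 1990 = 6003;  9153 + 6003 = 15156
498 + 72 = 570;  1990 + 570 = 2560;  6003 + 2560 = 8563;  15156 + 8563 = 23719
570 + 72 = 642;  2560 + 642 = 3202;  8563 + 3202 = 11765;  23719 + 11765 = 35484
642 + 72 = 714;  3202 + 714 = 3916;  11765 + 3916 = 15681;  35484 + 15681 = 51165

51165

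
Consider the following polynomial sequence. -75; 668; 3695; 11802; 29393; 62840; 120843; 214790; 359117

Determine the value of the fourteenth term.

D1: 743, 3027, 8107, 17591, 33447, 58003, 93947, 144327
D2: 2284, 5080, 9484, 15856, 24556, 35944, 50380
D3: 2796, 4404, 6372, 8700, 11388, 14436
D4: 1608, 1968, 2328, 2688, 3048
D5: 360, 360, 360, 360
Fifth differences constant at 360.
3048 + 360 = 3408;  14436 + 3408 = 17844;  50380 + 17844 = 68224;  144327 + 68224 = 212551;  359117 + 212551 = 571668
3408 + 360 = 3768;  17844 + 3768 = 21612;  68224 + 21612 = 89836;  212551 + 89836 = 302387;  571668 + 302387 = 874055
3768 + 360 = 4128;  21612 + 4128 = 25740;  89836 + 25740 = 115576;  302387 + 115576 = 417963;  874055 + 417963 = 1292018
4128 + 360 = 4488;  25740 + 4488 = 30228;  115576 + 30228 = 145804;  417963 + 145804 = 563767;  1292018 + 563767 = 1855785
4488 + 360 = 4848;  30228 + 4848 = 35076;  145804 + 35076 = 180880;  563767 + 180880 = 744647;  1855785 + 744647 = 2600432

2600432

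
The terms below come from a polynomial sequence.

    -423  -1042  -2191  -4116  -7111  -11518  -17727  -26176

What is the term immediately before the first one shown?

D1: -619, -1149, -1925, -2995, -4407, -6209, -8449
D2: -530, -776, -1070, -1412, -1802, -2240
D3: -246, -294, -342, -390, -438
D4: -48, -48, -48, -48
The fourth differences are constant at -48.
Work back: -246 + 48 = -198;  -530 + 198 = -332;  -619 + 332 = -287;  -423 + 287 = -136

-136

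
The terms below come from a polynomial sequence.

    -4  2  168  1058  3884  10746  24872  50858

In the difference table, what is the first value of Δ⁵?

D1: 6, 166, 890, 2826, 6862, 14126, 25986
D2: 160, 724, 1936, 4036, 7264, 11860
D3: 564, 1212, 2100, 3228, 4596
D4: 648, 888, 1128, 1368
D5: 240, 240, 240

240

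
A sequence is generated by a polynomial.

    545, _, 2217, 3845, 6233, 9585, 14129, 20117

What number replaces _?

1169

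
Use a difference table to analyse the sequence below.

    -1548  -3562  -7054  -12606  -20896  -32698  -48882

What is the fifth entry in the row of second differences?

-4382

D1: -2014, -3492, -5552, -8290, -11802, -16184
D2: -1478, -2060, -2738, -3512, -4382
D3: -582, -678, -774, -870
D4: -96, -96, -96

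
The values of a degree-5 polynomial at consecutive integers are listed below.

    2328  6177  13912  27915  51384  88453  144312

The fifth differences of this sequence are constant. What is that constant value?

Δ: 3849, 7735, 14003, 23469, 37069, 55859
Δ²: 3886, 6268, 9466, 13600, 18790
Δ³: 2382, 3198, 4134, 5190
Δ⁴: 816, 936, 1056
Δ⁵: 120, 120

120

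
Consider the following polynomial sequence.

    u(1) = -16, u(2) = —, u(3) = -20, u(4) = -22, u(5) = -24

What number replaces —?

Using the last 3 terms:
First differences: -2, -2
Constant first difference = -2.
Extend backward: -20 + 2 = -18

-18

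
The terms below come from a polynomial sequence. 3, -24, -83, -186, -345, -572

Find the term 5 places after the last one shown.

-3147

Δ: -27, -59, -103, -159, -227
Δ²: -32, -44, -56, -68
Δ³: -12, -12, -12
Third differences constant at -12.
-68 − 12 = -80;  -227 − 80 = -307;  -572 − 307 = -879
-80 − 12 = -92;  -307 − 92 = -399;  -879 − 399 = -1278
-92 − 12 = -104;  -399 − 104 = -503;  -1278 − 503 = -1781
-104 − 12 = -116;  -503 − 116 = -619;  -1781 − 619 = -2400
-116 − 12 = -128;  -619 − 128 = -747;  -2400 − 747 = -3147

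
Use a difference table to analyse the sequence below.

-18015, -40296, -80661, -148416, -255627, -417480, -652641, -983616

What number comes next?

D1: -22281 , -40365 , -67755 , -107211 , -161853 , -235161 , -330975
D2: -18084 , -27390 , -39456 , -54642 , -73308 , -95814
D3: -9306 , -12066 , -15186 , -18666 , -22506
D4: -2760 , -3120 , -3480 , -3840
D5: -360 , -360 , -360
Constant fifth difference = -360, so extend:
-3840 − 360 = -4200;  -22506 − 4200 = -26706;  -95814 − 26706 = -122520;  -330975 − 122520 = -453495;  -983616 − 453495 = -1437111

-1437111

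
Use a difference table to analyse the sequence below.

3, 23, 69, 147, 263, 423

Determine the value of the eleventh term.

2093

Δ: 20, 46, 78, 116, 160
Δ²: 26, 32, 38, 44
Δ³: 6, 6, 6
The third differences are constant (6).
44 + 6 = 50;  160 + 50 = 210;  423 + 210 = 633
50 + 6 = 56;  210 + 56 = 266;  633 + 266 = 899
56 + 6 = 62;  266 + 62 = 328;  899 + 328 = 1227
62 + 6 = 68;  328 + 68 = 396;  1227 + 396 = 1623
68 + 6 = 74;  396 + 74 = 470;  1623 + 470 = 2093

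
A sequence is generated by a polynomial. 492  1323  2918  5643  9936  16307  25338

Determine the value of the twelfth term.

831  1595  2725  4293  6371  9031
764  1130  1568  2078  2660
366  438  510  582
72  72  72
Fourth differences constant at 72.
582 + 72 = 654;  2660 + 654 = 3314;  9031 + 3314 = 12345;  25338 + 12345 = 37683
654 + 72 = 726;  3314 + 726 = 4040;  12345 + 4040 = 16385;  37683 + 16385 = 54068
726 + 72 = 798;  4040 + 798 = 4838;  16385 + 4838 = 21223;  54068 + 21223 = 75291
798 + 72 = 870;  4838 + 870 = 5708;  21223 + 5708 = 26931;  75291 + 26931 = 102222
870 + 72 = 942;  5708 + 942 = 6650;  26931 + 6650 = 33581;  102222 + 33581 = 135803

135803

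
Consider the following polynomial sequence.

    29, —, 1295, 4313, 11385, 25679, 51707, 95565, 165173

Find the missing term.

267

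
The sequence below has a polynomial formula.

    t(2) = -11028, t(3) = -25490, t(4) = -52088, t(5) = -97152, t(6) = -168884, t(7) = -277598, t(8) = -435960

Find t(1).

-4004

D1: -14462  -26598  -45064  -71732  -108714  -158362
D2: -12136  -18466  -26668  -36982  -49648
D3: -6330  -8202  -10314  -12666
D4: -1872  -2112  -2352
D5: -240  -240
The fifth differences are constant at -240.
Work back: -1872 + 240 = -1632;  -6330 + 1632 = -4698;  -12136 + 4698 = -7438;  -14462 + 7438 = -7024;  -11028 + 7024 = -4004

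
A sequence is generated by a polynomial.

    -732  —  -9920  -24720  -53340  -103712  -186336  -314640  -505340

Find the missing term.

Using the last 7 terms:
Δ: -14800  -28620  -50372  -82624  -128304  -190700
Δ²: -13820  -21752  -32252  -45680  -62396
Δ³: -7932  -10500  -13428  -16716
Δ⁴: -2568  -2928  -3288
Δ⁵: -360  -360
Constant fifth difference = -360.
Extend backward: -2568 + 360 = -2208;  -7932 + 2208 = -5724;  -13820 + 5724 = -8096;  -14800 + 8096 = -6704;  -9920 + 6704 = -3216

-3216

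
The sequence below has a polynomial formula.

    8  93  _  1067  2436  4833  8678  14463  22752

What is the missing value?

Using the last 6 terms:
1369, 2397, 3845, 5785, 8289
1028, 1448, 1940, 2504
420, 492, 564
72, 72
Constant fourth difference = 72.
Extend backward: 420 − 72 = 348;  1028 − 348 = 680;  1369 − 680 = 689;  1067 − 689 = 378

378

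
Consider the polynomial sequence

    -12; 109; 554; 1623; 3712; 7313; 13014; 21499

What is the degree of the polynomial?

4

121, 445, 1069, 2089, 3601, 5701, 8485
324, 624, 1020, 1512, 2100, 2784
300, 396, 492, 588, 684
96, 96, 96, 96
The fourth differences are constant, so the polynomial has degree 4.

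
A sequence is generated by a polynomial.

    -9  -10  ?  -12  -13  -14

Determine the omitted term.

Using the last 3 terms:
D1: -1  -1
Constant first difference = -1.
Extend backward: -12 + 1 = -11

-11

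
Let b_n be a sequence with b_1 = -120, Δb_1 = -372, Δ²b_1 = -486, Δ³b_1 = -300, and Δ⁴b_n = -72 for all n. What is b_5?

Build the table forward from the leading diagonal:
Δ⁴: -72  -72  -72  -72  -72
Δ³: -300  -372  -444  -516  -588
Δ²: -486  -786  -1158  -1602  -2118
Δ: -372  -858  -1644  -2802  -4404
b: -120  -492  -1350  -2994  -5796

-5796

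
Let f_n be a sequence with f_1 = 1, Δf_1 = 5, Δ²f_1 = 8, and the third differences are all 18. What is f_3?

19

Build the table forward from the leading diagonal:
Third differences: 18, 18, 18
Second differences: 8, 26, 44
First differences: 5, 13, 39
f: 1, 6, 19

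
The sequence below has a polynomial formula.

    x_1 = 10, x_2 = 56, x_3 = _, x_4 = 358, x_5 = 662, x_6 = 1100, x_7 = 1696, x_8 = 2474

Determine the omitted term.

Using the last 5 terms:
Δ: 304, 438, 596, 778
Δ²: 134, 158, 182
Δ³: 24, 24
Constant third difference = 24.
Extend backward: 134 − 24 = 110;  304 − 110 = 194;  358 − 194 = 164

164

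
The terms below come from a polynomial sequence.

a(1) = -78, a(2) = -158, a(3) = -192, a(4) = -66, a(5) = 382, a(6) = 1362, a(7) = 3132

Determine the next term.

Δ: -80 , -34 , 126 , 448 , 980 , 1770
Δ²: 46 , 160 , 322 , 532 , 790
Δ³: 114 , 162 , 210 , 258
Δ⁴: 48 , 48 , 48
The fourth differences are constant (48).
258 + 48 = 306;  790 + 306 = 1096;  1770 + 1096 = 2866;  3132 + 2866 = 5998

5998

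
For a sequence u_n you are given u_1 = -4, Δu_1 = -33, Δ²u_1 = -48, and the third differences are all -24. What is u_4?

-271

Build the table forward from the leading diagonal:
Δ³: -24  -24  -24  -24
Δ²: -48  -72  -96  -120
Δ: -33  -81  -153  -249
u: -4  -37  -118  -271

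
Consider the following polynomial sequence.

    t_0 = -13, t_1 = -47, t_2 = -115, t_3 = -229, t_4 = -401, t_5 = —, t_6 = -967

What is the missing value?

-643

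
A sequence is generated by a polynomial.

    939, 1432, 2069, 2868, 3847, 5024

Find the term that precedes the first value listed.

D1: 493, 637, 799, 979, 1177
D2: 144, 162, 180, 198
D3: 18, 18, 18
The third differences are constant at 18.
Work back: 144 − 18 = 126;  493 − 126 = 367;  939 − 367 = 572

572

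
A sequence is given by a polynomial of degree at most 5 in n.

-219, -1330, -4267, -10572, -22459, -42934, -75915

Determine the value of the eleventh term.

First differences: -1111, -2937, -6305, -11887, -20475, -32981
Second differences: -1826, -3368, -5582, -8588, -12506
Third differences: -1542, -2214, -3006, -3918
Fourth differences: -672, -792, -912
Fifth differences: -120, -120
Fifth differences constant at -120.
-912 − 120 = -1032;  -3918 − 1032 = -4950;  -12506 − 4950 = -17456;  -32981 − 17456 = -50437;  -75915 − 50437 = -126352
-1032 − 120 = -1152;  -4950 − 1152 = -6102;  -17456 − 6102 = -23558;  -50437 − 23558 = -73995;  -126352 − 73995 = -200347
-1152 − 120 = -1272;  -6102 − 1272 = -7374;  -23558 − 7374 = -30932;  -73995 − 30932 = -104927;  -200347 − 104927 = -305274
-1272 − 120 = -1392;  -7374 − 1392 = -8766;  -30932 − 8766 = -39698;  -104927 − 39698 = -144625;  -305274 − 144625 = -449899

-449899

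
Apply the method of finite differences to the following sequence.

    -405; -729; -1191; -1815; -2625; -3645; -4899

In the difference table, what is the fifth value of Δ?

-1020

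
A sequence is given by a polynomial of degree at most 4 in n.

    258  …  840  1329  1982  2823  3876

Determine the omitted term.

491

Using the last 5 terms:
Δ: 489  653  841  1053
Δ²: 164  188  212
Δ³: 24  24
Constant third difference = 24.
Extend backward: 164 − 24 = 140;  489 − 140 = 349;  840 − 349 = 491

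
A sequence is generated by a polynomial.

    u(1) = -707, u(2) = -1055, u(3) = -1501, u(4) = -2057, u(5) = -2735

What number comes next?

-3547

D1: -348  -446  -556  -678
D2: -98  -110  -122
D3: -12  -12
The third differences are constant (-12).
-122 − 12 = -134;  -678 − 134 = -812;  -2735 − 812 = -3547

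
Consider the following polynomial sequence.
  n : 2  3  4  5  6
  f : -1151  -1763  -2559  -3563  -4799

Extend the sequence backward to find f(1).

-699

Δ: -612, -796, -1004, -1236
Δ²: -184, -208, -232
Δ³: -24, -24
The third differences are constant at -24.
Work back: -184 + 24 = -160;  -612 + 160 = -452;  -1151 + 452 = -699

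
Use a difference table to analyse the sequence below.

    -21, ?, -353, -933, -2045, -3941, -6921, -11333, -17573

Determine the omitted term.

-101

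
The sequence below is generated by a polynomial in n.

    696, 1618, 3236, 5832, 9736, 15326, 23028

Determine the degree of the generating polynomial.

4

First differences: 922, 1618, 2596, 3904, 5590, 7702
Second differences: 696, 978, 1308, 1686, 2112
Third differences: 282, 330, 378, 426
Fourth differences: 48, 48, 48
The fourth differences are constant, so the polynomial has degree 4.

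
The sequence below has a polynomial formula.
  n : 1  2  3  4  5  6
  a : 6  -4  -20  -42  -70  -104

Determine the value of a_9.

-10 , -16 , -22 , -28 , -34
-6 , -6 , -6 , -6
Second differences constant at -6.
-34 − 6 = -40;  -104 − 40 = -144
-40 − 6 = -46;  -144 − 46 = -190
-46 − 6 = -52;  -190 − 52 = -242

-242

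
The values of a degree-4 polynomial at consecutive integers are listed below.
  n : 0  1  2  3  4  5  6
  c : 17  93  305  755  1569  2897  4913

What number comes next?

D1: 76, 212, 450, 814, 1328, 2016
D2: 136, 238, 364, 514, 688
D3: 102, 126, 150, 174
D4: 24, 24, 24
The fourth differences are constant (24).
174 + 24 = 198;  688 + 198 = 886;  2016 + 886 = 2902;  4913 + 2902 = 7815

7815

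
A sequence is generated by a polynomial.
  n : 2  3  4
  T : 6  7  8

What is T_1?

5

1  1
The first differences are constant at 1.
Work back: 6 − 1 = 5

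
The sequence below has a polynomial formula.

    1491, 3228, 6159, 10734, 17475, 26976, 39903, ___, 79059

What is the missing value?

Using the first 7 terms:
First differences: 1737  2931  4575  6741  9501  12927
Second differences: 1194  1644  2166  2760  3426
Third differences: 450  522  594  666
Fourth differences: 72  72  72
Constant fourth difference = 72.
Extend forward: 666 + 72 = 738;  3426 + 738 = 4164;  12927 + 4164 = 17091;  39903 + 17091 = 56994

56994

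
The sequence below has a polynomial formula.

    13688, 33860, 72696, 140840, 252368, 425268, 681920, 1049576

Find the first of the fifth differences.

D1: 20172, 38836, 68144, 111528, 172900, 256652, 367656
D2: 18664, 29308, 43384, 61372, 83752, 111004
D3: 10644, 14076, 17988, 22380, 27252
D4: 3432, 3912, 4392, 4872
D5: 480, 480, 480

480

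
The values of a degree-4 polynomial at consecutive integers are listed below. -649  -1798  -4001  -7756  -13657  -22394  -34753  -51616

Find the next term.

-73961

First differences: -1149, -2203, -3755, -5901, -8737, -12359, -16863
Second differences: -1054, -1552, -2146, -2836, -3622, -4504
Third differences: -498, -594, -690, -786, -882
Fourth differences: -96, -96, -96, -96
Constant fourth difference = -96, so extend:
-882 − 96 = -978;  -4504 − 978 = -5482;  -16863 − 5482 = -22345;  -51616 − 22345 = -73961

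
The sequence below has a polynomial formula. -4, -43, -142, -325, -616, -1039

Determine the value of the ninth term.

-3340

-39  -99  -183  -291  -423
-60  -84  -108  -132
-24  -24  -24
Constant third difference = -24, so extend:
-132 − 24 = -156;  -423 − 156 = -579;  -1039 − 579 = -1618
-156 − 24 = -180;  -579 − 180 = -759;  -1618 − 759 = -2377
-180 − 24 = -204;  -759 − 204 = -963;  -2377 − 963 = -3340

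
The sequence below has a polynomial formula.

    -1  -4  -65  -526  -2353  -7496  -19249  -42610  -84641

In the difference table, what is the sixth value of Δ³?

First differences: -3, -61, -461, -1827, -5143, -11753, -23361, -42031
Second differences: -58, -400, -1366, -3316, -6610, -11608, -18670
Third differences: -342, -966, -1950, -3294, -4998, -7062
Fourth differences: -624, -984, -1344, -1704, -2064
Fifth differences: -360, -360, -360, -360

-7062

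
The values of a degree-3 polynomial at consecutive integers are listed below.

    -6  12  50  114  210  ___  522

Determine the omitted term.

Using the first 5 terms:
First differences: 18  38  64  96
Second differences: 20  26  32
Third differences: 6  6
Constant third difference = 6.
Extend forward: 32 + 6 = 38;  96 + 38 = 134;  210 + 134 = 344

344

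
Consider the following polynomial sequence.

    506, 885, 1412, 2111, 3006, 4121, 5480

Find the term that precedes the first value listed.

251

D1: 379, 527, 699, 895, 1115, 1359
D2: 148, 172, 196, 220, 244
D3: 24, 24, 24, 24
The third differences are constant at 24.
Work back: 148 − 24 = 124;  379 − 124 = 255;  506 − 255 = 251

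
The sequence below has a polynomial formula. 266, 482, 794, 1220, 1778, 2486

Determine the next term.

Δ: 216, 312, 426, 558, 708
Δ²: 96, 114, 132, 150
Δ³: 18, 18, 18
Constant third difference = 18, so extend:
150 + 18 = 168;  708 + 168 = 876;  2486 + 876 = 3362

3362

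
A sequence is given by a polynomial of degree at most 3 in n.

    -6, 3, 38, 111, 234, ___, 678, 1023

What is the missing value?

Using the first 5 terms:
First differences: 9  35  73  123
Second differences: 26  38  50
Third differences: 12  12
Constant third difference = 12.
Extend forward: 50 + 12 = 62;  123 + 62 = 185;  234 + 185 = 419

419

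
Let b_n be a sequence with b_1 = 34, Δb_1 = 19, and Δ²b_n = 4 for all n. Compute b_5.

134

Build the table forward from the leading diagonal:
Δ²: 4  4  4  4  4
Δ: 19  23  27  31  35
b: 34  53  76  103  134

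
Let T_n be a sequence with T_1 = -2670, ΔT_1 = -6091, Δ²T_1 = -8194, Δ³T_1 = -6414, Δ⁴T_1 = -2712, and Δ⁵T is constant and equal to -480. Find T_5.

-104566

Build the table forward from the leading diagonal:
D5: -480  -480  -480  -480  -480
D4: -2712  -3192  -3672  -4152  -4632
D3: -6414  -9126  -12318  -15990  -20142
D2: -8194  -14608  -23734  -36052  -52042
D1: -6091  -14285  -28893  -52627  -88679
T: -2670  -8761  -23046  -51939  -104566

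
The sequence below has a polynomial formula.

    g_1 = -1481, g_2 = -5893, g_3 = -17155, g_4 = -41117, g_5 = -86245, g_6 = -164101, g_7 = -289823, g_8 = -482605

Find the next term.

D1: -4412 , -11262 , -23962 , -45128 , -77856 , -125722 , -192782
D2: -6850 , -12700 , -21166 , -32728 , -47866 , -67060
D3: -5850 , -8466 , -11562 , -15138 , -19194
D4: -2616 , -3096 , -3576 , -4056
D5: -480 , -480 , -480
The fifth differences are constant (-480).
-4056 − 480 = -4536;  -19194 − 4536 = -23730;  -67060 − 23730 = -90790;  -192782 − 90790 = -283572;  -482605 − 283572 = -766177

-766177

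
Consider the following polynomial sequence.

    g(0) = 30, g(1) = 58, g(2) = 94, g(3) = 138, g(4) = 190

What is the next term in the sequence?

250

First differences: 28 , 36 , 44 , 52
Second differences: 8 , 8 , 8
The second differences are constant (8).
52 + 8 = 60;  190 + 60 = 250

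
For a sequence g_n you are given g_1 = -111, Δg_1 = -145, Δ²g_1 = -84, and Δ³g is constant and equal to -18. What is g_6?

-1856

Build the table forward from the leading diagonal:
D3: -18, -18, -18, -18, -18, -18
D2: -84, -102, -120, -138, -156, -174
D1: -145, -229, -331, -451, -589, -745
g: -111, -256, -485, -816, -1267, -1856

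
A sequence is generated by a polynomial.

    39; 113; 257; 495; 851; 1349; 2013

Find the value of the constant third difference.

24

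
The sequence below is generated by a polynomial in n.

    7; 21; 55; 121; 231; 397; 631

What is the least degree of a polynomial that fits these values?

3

First differences: 14, 34, 66, 110, 166, 234
Second differences: 20, 32, 44, 56, 68
Third differences: 12, 12, 12, 12
The third differences are constant, so the polynomial has degree 3.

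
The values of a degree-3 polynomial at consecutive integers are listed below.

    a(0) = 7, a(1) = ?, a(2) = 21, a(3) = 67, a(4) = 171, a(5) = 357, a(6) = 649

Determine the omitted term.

9

Using the last 5 terms:
D1: 46, 104, 186, 292
D2: 58, 82, 106
D3: 24, 24
Constant third difference = 24.
Extend backward: 58 − 24 = 34;  46 − 34 = 12;  21 − 12 = 9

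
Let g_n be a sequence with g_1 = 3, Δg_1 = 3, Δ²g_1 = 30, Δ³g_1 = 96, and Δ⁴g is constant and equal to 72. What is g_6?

Build the table forward from the leading diagonal:
Fourth differences: 72  72  72  72  72  72
Third differences: 96  168  240  312  384  456
Second differences: 30  126  294  534  846  1230
First differences: 3  33  159  453  987  1833
g: 3  6  39  198  651  1638

1638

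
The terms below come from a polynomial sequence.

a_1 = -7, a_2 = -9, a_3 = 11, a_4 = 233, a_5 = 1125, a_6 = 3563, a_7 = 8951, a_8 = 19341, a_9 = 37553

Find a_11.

-2  20  222  892  2438  5388  10390  18212
22  202  670  1546  2950  5002  7822
180  468  876  1404  2052  2820
288  408  528  648  768
120  120  120  120
The fifth differences are constant (120).
768 + 120 = 888;  2820 + 888 = 3708;  7822 + 3708 = 11530;  18212 + 11530 = 29742;  37553 + 29742 = 67295
888 + 120 = 1008;  3708 + 1008 = 4716;  11530 + 4716 = 16246;  29742 + 16246 = 45988;  67295 + 45988 = 113283

113283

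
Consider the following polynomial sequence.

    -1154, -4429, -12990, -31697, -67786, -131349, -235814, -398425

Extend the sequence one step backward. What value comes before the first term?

Δ: -3275  -8561  -18707  -36089  -63563  -104465  -162611
Δ²: -5286  -10146  -17382  -27474  -40902  -58146
Δ³: -4860  -7236  -10092  -13428  -17244
Δ⁴: -2376  -2856  -3336  -3816
Δ⁵: -480  -480  -480
The fifth differences are constant at -480.
Work back: -2376 + 480 = -1896;  -4860 + 1896 = -2964;  -5286 + 2964 = -2322;  -3275 + 2322 = -953;  -1154 + 953 = -201

-201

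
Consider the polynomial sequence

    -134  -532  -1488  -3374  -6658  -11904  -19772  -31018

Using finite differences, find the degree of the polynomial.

4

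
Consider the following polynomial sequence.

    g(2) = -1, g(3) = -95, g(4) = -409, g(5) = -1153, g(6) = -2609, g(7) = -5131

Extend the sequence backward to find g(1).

11

D1: -94, -314, -744, -1456, -2522
D2: -220, -430, -712, -1066
D3: -210, -282, -354
D4: -72, -72
The fourth differences are constant at -72.
Work back: -210 + 72 = -138;  -220 + 138 = -82;  -94 + 82 = -12;  -1 + 12 = 11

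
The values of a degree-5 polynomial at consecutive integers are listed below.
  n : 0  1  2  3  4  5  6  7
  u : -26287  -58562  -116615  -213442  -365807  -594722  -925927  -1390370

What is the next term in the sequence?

D1: -32275, -58053, -96827, -152365, -228915, -331205, -464443
D2: -25778, -38774, -55538, -76550, -102290, -133238
D3: -12996, -16764, -21012, -25740, -30948
D4: -3768, -4248, -4728, -5208
D5: -480, -480, -480
The fifth differences are constant (-480).
-5208 − 480 = -5688;  -30948 − 5688 = -36636;  -133238 − 36636 = -169874;  -464443 − 169874 = -634317;  -1390370 − 634317 = -2024687

-2024687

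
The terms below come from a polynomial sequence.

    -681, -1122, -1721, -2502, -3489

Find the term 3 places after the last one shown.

-441 , -599 , -781 , -987
-158 , -182 , -206
-24 , -24
Third differences constant at -24.
-206 − 24 = -230;  -987 − 230 = -1217;  -3489 − 1217 = -4706
-230 − 24 = -254;  -1217 − 254 = -1471;  -4706 − 1471 = -6177
-254 − 24 = -278;  -1471 − 278 = -1749;  -6177 − 1749 = -7926

-7926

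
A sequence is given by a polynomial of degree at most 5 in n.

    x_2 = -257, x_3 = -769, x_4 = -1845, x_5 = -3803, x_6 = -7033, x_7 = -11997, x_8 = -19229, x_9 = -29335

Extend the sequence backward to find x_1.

-63

Δ: -512, -1076, -1958, -3230, -4964, -7232, -10106
Δ²: -564, -882, -1272, -1734, -2268, -2874
Δ³: -318, -390, -462, -534, -606
Δ⁴: -72, -72, -72, -72
The fourth differences are constant at -72.
Work back: -318 + 72 = -246;  -564 + 246 = -318;  -512 + 318 = -194;  -257 + 194 = -63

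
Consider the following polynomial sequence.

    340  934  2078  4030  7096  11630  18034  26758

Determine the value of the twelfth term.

95534

D1: 594 , 1144 , 1952 , 3066 , 4534 , 6404 , 8724
D2: 550 , 808 , 1114 , 1468 , 1870 , 2320
D3: 258 , 306 , 354 , 402 , 450
D4: 48 , 48 , 48 , 48
Fourth differences constant at 48.
450 + 48 = 498;  2320 + 498 = 2818;  8724 + 2818 = 11542;  26758 + 11542 = 38300
498 + 48 = 546;  2818 + 546 = 3364;  11542 + 3364 = 14906;  38300 + 14906 = 53206
546 + 48 = 594;  3364 + 594 = 3958;  14906 + 3958 = 18864;  53206 + 18864 = 72070
594 + 48 = 642;  3958 + 642 = 4600;  18864 + 4600 = 23464;  72070 + 23464 = 95534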